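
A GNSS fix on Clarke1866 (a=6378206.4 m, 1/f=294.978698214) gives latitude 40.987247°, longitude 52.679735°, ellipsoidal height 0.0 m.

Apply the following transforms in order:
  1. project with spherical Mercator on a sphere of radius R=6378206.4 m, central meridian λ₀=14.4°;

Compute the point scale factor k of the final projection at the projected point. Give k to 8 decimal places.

1.32475670

start: φ=40.987247°, λ=52.679735°, h=0.000 m
→ into merc (λ₀=14.4°): φ=40.98724700°, λ−λ₀=38.27973500°
scale k = 1.32475670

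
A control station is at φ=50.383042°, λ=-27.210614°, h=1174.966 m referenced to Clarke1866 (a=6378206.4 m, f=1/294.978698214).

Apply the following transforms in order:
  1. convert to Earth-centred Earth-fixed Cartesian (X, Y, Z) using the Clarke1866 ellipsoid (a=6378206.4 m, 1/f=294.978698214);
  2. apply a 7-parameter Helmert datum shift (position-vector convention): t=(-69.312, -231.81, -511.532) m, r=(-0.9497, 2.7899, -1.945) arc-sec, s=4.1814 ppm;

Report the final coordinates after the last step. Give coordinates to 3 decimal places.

start: φ=50.383042°, λ=-27.210614°, h=1174.966 m
→ ECEF (a=6378206.400, f=1/294.978698214): X=3624931.7659, Y=-1863810.8370, Z=4890767.6982
→ Helmert 7p (PV): X=3624926.1880, Y=-1864062.1037, Z=4890236.1676

X=3624926.188 m, Y=-1864062.104 m, Z=4890236.168 m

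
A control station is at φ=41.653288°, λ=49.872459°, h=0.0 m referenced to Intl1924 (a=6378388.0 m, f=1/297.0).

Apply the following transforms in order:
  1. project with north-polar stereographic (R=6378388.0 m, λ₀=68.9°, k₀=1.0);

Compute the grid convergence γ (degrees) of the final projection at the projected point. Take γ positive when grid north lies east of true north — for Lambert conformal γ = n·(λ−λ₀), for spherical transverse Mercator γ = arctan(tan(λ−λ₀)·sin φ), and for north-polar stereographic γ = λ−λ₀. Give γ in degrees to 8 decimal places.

start: φ=41.653288°, λ=49.872459°, h=0.000 m
→ into stereo (λ₀=68.9°): φ=41.65328800°, λ−λ₀=-19.02754100°
convergence γ = -19.02754100°

-19.02754100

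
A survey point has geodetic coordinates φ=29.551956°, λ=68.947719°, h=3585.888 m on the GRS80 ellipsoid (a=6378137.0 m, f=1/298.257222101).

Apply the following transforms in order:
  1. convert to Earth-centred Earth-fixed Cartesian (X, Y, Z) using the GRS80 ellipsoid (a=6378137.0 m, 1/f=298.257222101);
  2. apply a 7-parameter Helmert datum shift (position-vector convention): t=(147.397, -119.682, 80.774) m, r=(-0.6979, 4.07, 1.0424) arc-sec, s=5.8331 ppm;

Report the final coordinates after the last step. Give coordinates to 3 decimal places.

start: φ=29.551956°, λ=68.947719°, h=3585.888 m
→ ECEF (a=6378137.000, f=1/298.257222101): X=1995838.9093, Y=5185191.3437, Z=3129034.4615
→ Helmert 7p (PV): X=1996033.4859, Y=5185122.5811, Z=3129076.5612

X=1996033.486 m, Y=5185122.581 m, Z=3129076.561 m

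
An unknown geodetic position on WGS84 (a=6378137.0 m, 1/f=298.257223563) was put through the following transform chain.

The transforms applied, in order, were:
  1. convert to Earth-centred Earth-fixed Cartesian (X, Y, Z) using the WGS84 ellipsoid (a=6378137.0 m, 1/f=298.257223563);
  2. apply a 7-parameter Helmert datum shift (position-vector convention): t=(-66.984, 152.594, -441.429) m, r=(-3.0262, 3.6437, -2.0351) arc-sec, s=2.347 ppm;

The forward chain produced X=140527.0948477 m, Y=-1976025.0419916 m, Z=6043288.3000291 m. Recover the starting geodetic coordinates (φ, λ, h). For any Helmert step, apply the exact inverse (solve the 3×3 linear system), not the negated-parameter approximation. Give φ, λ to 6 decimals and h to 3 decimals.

φ=71.963352°, λ=-85.933276°, h=1333.215 m

start: X=140527.0948, Y=-1976025.0420, Z=6043288.3000 m
→ Helmert⁻¹: X=140506.4848, Y=-1976260.2812, Z=6043689.0319
→ geod (Bowring, a=6378137.000): φ=71.96335200°, λ=-85.93327600°, h=1333.2150 m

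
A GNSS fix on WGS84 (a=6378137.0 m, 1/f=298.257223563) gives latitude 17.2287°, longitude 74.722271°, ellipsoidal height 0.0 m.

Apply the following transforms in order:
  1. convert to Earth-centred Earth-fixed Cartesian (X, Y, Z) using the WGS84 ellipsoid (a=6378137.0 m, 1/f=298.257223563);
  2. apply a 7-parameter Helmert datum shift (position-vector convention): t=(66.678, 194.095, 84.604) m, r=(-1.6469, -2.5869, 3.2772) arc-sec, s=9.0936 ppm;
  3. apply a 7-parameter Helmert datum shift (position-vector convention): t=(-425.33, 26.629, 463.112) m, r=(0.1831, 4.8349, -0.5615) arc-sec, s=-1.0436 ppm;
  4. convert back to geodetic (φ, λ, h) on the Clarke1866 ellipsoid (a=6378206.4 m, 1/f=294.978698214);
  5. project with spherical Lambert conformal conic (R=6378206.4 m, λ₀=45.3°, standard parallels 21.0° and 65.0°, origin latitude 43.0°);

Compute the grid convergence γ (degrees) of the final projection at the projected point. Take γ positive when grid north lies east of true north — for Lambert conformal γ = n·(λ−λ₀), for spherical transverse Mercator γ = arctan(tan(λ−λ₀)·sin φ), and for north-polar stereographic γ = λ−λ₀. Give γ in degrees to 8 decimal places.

20.61293118

start: φ=17.228700°, λ=74.722271°, h=0.000 m
→ ECEF (a=6378137.000, f=1/298.257223563): X=1605689.0347, Y=5878387.0542, Z=1877022.9775
→ Helmert 7p (PV): X=1605653.3745, Y=5878675.1039, Z=1877097.8527
→ Helmert 7p (PV): X=1605286.3716, Y=5878689.5606, Z=1877526.5873
→ geod (Bowring, a=6378206.400): φ=17.23376220°, λ=74.72667253°, h=277.9934 m
→ into lcc (λ₀=45.3°): φ=17.23376220°, λ−λ₀=29.42667253°
convergence γ = 20.61293118°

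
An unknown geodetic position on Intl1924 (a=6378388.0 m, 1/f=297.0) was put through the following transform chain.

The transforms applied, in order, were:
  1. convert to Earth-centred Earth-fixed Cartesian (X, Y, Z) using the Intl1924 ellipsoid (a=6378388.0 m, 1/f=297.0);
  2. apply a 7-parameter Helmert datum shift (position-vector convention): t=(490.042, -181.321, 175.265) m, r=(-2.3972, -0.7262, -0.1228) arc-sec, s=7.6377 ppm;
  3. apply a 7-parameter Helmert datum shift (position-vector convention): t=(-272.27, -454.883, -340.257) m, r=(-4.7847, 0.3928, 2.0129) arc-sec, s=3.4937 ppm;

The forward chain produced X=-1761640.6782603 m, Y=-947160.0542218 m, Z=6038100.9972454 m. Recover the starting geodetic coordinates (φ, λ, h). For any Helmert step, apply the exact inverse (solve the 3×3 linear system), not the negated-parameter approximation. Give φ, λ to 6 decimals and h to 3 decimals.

φ=71.788091°, λ=-151.749045°, h=1776.798 m

start: X=-1761640.6783, Y=-947160.0542, Z=6038100.9972 m
→ Helmert⁻¹: X=-1761382.9937, Y=-946824.7466, Z=6038394.8402
→ Helmert⁻¹: X=-1761837.7568, Y=-946707.4197, Z=6038168.6577
→ geod (Bowring, a=6378388.000): φ=71.78809100°, λ=-151.74904500°, h=1776.7980 m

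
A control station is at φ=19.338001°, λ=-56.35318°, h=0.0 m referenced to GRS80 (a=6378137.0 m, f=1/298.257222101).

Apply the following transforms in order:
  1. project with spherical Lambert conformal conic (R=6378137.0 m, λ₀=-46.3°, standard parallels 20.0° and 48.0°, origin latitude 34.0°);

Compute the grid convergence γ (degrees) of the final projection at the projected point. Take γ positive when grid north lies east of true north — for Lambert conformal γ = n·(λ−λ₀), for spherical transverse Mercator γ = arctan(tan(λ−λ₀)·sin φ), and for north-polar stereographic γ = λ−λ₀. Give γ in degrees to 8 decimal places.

-5.67935482

start: φ=19.338001°, λ=-56.353180°, h=0.000 m
→ into lcc (λ₀=-46.3°): φ=19.33800100°, λ−λ₀=-10.05318000°
convergence γ = -5.67935482°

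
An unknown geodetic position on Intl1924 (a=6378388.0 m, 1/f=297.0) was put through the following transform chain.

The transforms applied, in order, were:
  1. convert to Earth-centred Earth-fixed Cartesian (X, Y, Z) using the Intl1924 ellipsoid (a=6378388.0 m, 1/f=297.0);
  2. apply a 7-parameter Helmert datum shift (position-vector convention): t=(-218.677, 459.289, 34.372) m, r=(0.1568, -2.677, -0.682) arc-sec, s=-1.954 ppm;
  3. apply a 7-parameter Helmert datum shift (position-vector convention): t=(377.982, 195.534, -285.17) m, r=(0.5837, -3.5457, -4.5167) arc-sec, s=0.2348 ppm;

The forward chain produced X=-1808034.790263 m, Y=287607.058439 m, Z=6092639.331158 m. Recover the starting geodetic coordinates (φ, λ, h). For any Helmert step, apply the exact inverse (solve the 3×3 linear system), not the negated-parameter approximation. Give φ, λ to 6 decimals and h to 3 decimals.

start: X=-1808034.7903, Y=287607.0584, Z=6092639.3312 m
→ Helmert⁻¹: X=-1808313.9027, Y=287389.1014, Z=6092953.3423
→ Helmert⁻¹: X=-1808020.6302, Y=286929.0268, Z=6092954.1230
→ geod (Bowring, a=6378388.000): φ=73.38309500°, λ=170.98248200°, h=3342.6960 m

φ=73.383095°, λ=170.982482°, h=3342.696 m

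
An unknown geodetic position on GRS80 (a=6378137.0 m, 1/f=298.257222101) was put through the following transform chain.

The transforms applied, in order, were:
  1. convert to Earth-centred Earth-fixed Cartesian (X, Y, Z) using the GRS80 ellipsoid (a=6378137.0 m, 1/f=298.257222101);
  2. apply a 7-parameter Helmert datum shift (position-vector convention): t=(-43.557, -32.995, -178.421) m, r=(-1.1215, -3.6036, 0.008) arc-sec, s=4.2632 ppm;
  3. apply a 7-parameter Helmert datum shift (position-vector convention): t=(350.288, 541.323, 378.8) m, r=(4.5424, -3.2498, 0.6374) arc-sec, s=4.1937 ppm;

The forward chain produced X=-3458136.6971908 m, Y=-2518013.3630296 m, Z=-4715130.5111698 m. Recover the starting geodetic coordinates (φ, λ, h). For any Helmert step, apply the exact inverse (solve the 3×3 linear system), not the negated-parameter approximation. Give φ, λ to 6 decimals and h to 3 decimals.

φ=-47.971402°, λ=-143.937560°, h=520.046 m

start: X=-3458136.6972, Y=-2518013.3630, Z=-4715130.5112 m
→ Helmert⁻¹: X=-3458554.5575, Y=-2518637.2793, Z=-4715379.5788
→ Helmert⁻¹: X=-3458578.7309, Y=-2518567.7758, Z=-4715134.3260
→ geod (Bowring, a=6378137.000): φ=-47.97140200°, λ=-143.93756000°, h=520.0460 m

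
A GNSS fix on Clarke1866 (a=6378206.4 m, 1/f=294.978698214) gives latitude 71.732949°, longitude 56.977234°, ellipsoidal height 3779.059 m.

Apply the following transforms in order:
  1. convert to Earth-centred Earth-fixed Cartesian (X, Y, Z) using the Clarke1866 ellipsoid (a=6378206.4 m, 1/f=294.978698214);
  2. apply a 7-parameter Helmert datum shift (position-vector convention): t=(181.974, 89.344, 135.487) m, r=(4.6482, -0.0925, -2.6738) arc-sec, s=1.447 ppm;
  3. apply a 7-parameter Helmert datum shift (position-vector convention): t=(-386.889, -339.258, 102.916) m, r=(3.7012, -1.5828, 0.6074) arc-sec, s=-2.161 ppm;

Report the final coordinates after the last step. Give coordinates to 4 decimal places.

start: φ=71.732949°, λ=56.977234°, h=3779.059 m
→ ECEF (a=6378206.400, f=1/294.978698214): X=1093508.4969, Y=1682391.5499, Z=6037818.2681
→ Helmert 7p (PV): X=1093711.1543, Y=1682333.0902, Z=6038000.8951
→ Helmert 7p (PV): X=1093270.6144, Y=1681885.0721, Z=6038129.3433

X=1093270.6144 m, Y=1681885.0721 m, Z=6038129.3433 m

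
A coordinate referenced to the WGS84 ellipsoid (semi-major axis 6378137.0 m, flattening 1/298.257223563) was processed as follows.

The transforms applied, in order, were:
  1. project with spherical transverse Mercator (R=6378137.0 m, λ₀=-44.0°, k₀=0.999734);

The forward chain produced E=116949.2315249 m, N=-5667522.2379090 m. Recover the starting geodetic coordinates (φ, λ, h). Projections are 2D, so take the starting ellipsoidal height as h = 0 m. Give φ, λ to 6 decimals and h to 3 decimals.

φ=-50.913899°, λ=-42.333222°, h=0.000 m

start: E=116949.2315, N=-5667522.2379 m
→ tm⁻¹: φ=-50.91389900°, λ=-42.33322200°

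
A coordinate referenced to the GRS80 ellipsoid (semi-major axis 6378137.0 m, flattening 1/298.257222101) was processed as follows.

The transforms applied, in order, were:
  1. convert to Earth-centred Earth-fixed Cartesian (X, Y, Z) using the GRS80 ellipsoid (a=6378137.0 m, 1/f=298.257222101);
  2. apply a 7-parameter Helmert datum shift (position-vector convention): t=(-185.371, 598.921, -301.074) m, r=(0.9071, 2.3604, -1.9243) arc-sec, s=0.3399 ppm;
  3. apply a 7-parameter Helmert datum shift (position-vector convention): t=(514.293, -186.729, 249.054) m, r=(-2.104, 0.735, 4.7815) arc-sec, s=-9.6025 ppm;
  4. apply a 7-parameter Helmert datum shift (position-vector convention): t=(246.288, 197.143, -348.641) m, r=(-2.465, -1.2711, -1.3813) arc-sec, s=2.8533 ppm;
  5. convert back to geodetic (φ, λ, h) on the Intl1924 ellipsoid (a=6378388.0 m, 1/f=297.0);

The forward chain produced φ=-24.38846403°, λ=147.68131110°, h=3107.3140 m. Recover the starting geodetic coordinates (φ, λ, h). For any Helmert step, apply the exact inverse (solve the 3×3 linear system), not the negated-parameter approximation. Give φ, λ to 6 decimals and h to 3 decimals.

φ=-24.383838°, λ=147.688495°, h=3364.278 m

start: φ=-24.388464°, λ=147.681311°, h=3107.314 m
→ ECEF (a=6378388.000, f=1/297.0): X=-4914510.3274, Y=3109068.5930, Z=-2618848.4722
→ Helmert⁻¹: X=-4914779.5473, Y=3108860.9584, Z=-2618424.9198
→ Helmert⁻¹: X=-4915259.6325, Y=3109218.1966, Z=-2618684.9193
→ Helmert⁻¹: X=-4915071.6271, Y=3108560.8497, Z=-2618452.8718
→ geod (Bowring, a=6378137.000): φ=-24.38383800°, λ=147.68849500°, h=3364.2780 m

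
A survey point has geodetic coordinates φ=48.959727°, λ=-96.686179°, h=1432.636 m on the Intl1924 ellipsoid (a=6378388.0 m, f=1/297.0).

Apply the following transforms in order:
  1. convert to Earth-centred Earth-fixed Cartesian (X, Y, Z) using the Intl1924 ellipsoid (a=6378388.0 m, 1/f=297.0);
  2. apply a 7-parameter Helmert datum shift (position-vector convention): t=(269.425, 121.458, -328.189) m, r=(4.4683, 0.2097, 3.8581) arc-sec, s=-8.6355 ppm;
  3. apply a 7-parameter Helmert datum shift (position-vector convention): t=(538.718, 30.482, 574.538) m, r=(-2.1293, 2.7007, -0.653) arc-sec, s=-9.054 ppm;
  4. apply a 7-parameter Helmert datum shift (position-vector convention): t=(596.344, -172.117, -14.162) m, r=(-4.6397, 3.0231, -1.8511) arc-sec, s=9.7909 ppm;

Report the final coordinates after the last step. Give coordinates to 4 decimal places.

start: φ=48.959727°, λ=-96.686179°, h=1432.636 m
→ ECEF (a=6378388.000, f=1/297.0): X=-488656.1860, Y=-4168409.2437, Z=4788790.5310
→ Helmert 7p (PV): X=-488299.7049, Y=-4168364.6678, Z=4788331.1860
→ Helmert 7p (PV): X=-487707.0673, Y=-4168245.4694, Z=4788911.7941
→ Helmert 7p (PV): X=-487082.7173, Y=-4168346.2980, Z=4789045.4290

X=-487082.7173 m, Y=-4168346.2980 m, Z=4789045.4290 m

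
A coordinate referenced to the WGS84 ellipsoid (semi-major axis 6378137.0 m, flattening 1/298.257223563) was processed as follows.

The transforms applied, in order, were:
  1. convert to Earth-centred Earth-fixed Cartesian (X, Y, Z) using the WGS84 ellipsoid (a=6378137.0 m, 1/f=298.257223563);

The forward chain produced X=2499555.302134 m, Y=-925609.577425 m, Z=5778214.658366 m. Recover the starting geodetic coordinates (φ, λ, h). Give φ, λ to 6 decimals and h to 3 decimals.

φ=65.382593°, λ=-20.320080°, h=2866.803 m

start: X=2499555.3021, Y=-925609.5774, Z=5778214.6584 m
→ geod (Bowring, a=6378137.000): φ=65.38259300°, λ=-20.32008000°, h=2866.8030 m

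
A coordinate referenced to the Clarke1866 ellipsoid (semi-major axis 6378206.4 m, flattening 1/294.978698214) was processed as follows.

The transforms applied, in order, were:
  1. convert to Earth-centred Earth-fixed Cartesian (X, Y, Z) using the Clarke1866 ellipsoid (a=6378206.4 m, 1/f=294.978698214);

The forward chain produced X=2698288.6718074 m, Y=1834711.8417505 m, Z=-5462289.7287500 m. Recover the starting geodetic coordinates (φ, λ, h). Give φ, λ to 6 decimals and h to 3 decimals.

φ=-59.318550°, λ=34.213895°, h=418.455 m

start: X=2698288.6718, Y=1834711.8418, Z=-5462289.7287 m
→ geod (Bowring, a=6378206.400): φ=-59.31855000°, λ=34.21389500°, h=418.4550 m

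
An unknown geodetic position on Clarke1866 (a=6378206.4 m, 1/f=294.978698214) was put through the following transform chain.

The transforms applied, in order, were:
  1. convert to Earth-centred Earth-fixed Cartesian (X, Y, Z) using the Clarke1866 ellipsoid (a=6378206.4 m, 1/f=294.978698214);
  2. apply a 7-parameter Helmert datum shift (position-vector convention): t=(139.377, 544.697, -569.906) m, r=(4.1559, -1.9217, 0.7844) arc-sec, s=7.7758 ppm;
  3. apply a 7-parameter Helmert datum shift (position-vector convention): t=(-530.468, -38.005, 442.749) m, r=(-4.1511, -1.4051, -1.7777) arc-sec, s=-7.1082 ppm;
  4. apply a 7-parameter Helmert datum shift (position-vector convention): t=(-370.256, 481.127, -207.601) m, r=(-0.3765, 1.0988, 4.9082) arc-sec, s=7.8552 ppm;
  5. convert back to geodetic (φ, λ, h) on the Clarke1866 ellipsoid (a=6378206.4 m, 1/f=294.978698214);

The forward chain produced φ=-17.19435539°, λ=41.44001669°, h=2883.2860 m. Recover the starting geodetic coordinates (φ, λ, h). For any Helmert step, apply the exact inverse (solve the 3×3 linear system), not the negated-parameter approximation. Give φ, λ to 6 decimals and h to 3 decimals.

φ=-17.192087°, λ=41.427386°, h=2650.867 m

start: φ=-17.194355°, λ=41.440017°, h=2883.286 m
→ ECEF (a=6378206.400, f=1/294.978698214): X=4571138.9806, Y=4035678.6428, Z=-1874130.9337
→ Helmert⁻¹: X=4571579.3259, Y=4035060.4556, Z=-1873876.8941
→ Helmert⁻¹: X=4572094.7482, Y=4035204.2680, Z=-1874282.9029
→ Helmert⁻¹: X=4571917.7061, Y=4034573.0576, Z=-1873822.3125
→ geod (Bowring, a=6378206.400): φ=-17.19208700°, λ=41.42738600°, h=2650.8670 m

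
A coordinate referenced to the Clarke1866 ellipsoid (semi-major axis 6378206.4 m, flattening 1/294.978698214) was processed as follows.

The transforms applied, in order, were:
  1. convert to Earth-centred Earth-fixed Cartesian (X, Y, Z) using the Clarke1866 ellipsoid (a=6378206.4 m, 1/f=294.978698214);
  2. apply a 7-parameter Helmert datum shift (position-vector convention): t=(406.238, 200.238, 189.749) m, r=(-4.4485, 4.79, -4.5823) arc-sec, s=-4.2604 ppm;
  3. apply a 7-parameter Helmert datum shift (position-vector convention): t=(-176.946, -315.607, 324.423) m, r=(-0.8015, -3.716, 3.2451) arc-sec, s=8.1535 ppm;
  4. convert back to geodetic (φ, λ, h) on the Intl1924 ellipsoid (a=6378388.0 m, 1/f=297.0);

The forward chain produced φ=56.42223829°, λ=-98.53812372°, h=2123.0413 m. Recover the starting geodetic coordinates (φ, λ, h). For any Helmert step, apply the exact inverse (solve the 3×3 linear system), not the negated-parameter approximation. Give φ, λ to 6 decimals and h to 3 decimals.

start: φ=56.422238°, λ=-98.538124°, h=2123.041 m
→ ECEF (a=6378388.000, f=1/297.0): X=-525146.8246, Y=-3497916.6324, Z=5292466.9842
→ Helmert⁻¹: X=-524925.2841, Y=-3497584.8134, Z=5292095.2781
→ Helmert⁻¹: X=-525378.9418, Y=-3497925.7538, Z=5291840.4346
→ geod (Bowring, a=6378206.400): φ=56.42001600°, λ=-98.54182000°, h=1908.3120 m

φ=56.420016°, λ=-98.541820°, h=1908.312 m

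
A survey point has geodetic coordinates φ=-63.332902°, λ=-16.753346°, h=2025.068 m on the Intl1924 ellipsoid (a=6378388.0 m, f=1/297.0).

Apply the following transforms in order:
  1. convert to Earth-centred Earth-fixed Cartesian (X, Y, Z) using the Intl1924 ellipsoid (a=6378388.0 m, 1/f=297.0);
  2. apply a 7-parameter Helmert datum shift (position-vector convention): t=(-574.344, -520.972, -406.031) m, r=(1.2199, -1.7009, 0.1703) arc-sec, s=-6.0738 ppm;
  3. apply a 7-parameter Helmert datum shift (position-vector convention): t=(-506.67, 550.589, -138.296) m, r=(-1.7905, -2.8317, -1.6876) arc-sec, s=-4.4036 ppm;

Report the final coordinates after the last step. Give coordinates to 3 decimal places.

start: φ=-63.332902°, λ=-16.753346°, h=2025.068 m
→ ECEF (a=6378388.000, f=1/297.0): X=2749409.3802, Y=-827653.4101, Z=-5678663.9061
→ Helmert 7p (PV): X=2748865.8473, Y=-828133.5003, Z=-5679017.6689
→ Helmert 7p (PV): X=2748418.2607, Y=-827651.0518, Z=-5679086.0306

X=2748418.261 m, Y=-827651.052 m, Z=-5679086.031 m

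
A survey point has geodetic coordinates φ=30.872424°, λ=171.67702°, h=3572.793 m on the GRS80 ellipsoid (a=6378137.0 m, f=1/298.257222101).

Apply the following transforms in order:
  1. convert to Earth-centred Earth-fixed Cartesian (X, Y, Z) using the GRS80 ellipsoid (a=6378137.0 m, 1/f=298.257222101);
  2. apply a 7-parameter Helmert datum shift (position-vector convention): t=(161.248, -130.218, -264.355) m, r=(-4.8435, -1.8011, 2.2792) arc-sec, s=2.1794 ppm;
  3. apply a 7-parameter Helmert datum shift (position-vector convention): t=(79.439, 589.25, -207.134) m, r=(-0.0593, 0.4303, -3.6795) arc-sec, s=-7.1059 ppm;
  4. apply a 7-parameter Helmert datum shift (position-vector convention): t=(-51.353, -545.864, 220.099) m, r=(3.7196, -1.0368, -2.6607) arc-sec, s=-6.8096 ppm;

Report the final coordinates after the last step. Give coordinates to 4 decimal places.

X=-5424357.4510 m, Y=793613.2574 m, Z=3255237.3695 m

start: φ=30.872424°, λ=171.677020°, h=3572.793 m
→ ECEF (a=6378137.000, f=1/298.257222101): X=-5424588.0770, Y=793583.9264, Z=3255594.8204
→ Helmert 7p (PV): X=-5424475.8482, Y=793471.9447, Z=3255271.5582
→ Helmert 7p (PV): X=-5424336.9181, Y=794153.2572, Z=3255052.3807
→ Helmert 7p (PV): X=-5424357.4510, Y=793613.2574, Z=3255237.3695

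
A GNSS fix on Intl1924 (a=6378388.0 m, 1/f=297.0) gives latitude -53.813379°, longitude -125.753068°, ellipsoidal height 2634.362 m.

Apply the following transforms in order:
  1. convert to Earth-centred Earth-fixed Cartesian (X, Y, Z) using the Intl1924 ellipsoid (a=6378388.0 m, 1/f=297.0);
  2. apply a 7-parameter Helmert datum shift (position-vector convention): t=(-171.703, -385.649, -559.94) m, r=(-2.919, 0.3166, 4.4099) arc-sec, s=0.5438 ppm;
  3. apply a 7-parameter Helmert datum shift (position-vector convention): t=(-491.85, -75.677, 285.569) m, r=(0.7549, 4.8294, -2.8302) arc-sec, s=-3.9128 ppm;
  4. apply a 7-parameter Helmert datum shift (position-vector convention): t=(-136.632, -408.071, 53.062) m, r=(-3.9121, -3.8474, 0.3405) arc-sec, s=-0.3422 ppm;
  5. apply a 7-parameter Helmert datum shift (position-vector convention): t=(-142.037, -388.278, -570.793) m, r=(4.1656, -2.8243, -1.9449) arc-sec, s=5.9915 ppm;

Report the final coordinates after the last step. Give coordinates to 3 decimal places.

start: φ=-53.813379°, λ=-125.753068°, h=2634.362 m
→ ECEF (a=6378388.000, f=1/297.0): X=-2206138.0351, Y=-3064173.0015, Z=-5126736.6143
→ Helmert 7p (PV): X=-2206253.2955, Y=-3064680.0357, Z=-5127252.5926
→ Helmert 7p (PV): X=-2206898.6107, Y=-3064694.6840, Z=-5126906.5219
→ Helmert 7p (PV): X=-2206933.7976, Y=-3065202.5883, Z=-5126834.7439
→ Helmert 7p (PV): X=-2207047.7598, Y=-3065484.8827, Z=-5127528.3765

X=-2207047.760 m, Y=-3065484.883 m, Z=-5127528.376 m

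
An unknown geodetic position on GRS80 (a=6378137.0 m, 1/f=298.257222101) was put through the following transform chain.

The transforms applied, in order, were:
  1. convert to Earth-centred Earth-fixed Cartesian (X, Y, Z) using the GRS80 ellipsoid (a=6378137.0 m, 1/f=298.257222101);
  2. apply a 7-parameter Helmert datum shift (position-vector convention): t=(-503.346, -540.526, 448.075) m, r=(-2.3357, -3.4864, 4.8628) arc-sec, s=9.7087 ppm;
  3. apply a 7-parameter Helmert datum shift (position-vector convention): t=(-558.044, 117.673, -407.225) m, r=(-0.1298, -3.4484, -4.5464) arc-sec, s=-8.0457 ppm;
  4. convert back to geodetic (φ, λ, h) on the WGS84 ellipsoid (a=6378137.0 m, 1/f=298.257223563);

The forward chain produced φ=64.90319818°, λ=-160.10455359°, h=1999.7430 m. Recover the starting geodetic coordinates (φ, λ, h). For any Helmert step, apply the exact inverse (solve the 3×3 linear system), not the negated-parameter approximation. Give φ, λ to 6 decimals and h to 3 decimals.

start: φ=64.903198°, λ=-160.104554°, h=1999.743 m
→ ECEF (a=6378137.000, f=1/298.257223563): X=-2551624.7703, Y=-923445.9142, Z=5754951.3761
→ Helmert⁻¹: X=-2550970.6719, Y=-923630.8672, Z=5755446.9740
→ Helmert⁻¹: X=-2550367.0530, Y=-923086.4212, Z=5754975.6809
→ geod (Bowring, a=6378137.000): φ=64.91388800°, λ=-160.10265300°, h=1468.3560 m

φ=64.913888°, λ=-160.102653°, h=1468.356 m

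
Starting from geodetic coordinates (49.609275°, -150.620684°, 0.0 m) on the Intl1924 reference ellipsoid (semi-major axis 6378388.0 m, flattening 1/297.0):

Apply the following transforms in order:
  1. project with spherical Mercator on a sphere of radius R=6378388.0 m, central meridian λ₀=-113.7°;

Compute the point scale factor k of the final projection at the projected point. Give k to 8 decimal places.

start: φ=49.609275°, λ=-150.620684°, h=0.000 m
→ into merc (λ₀=-113.7°): φ=49.60927500°, λ−λ₀=-36.92068400°
scale k = 1.54321794

1.54321794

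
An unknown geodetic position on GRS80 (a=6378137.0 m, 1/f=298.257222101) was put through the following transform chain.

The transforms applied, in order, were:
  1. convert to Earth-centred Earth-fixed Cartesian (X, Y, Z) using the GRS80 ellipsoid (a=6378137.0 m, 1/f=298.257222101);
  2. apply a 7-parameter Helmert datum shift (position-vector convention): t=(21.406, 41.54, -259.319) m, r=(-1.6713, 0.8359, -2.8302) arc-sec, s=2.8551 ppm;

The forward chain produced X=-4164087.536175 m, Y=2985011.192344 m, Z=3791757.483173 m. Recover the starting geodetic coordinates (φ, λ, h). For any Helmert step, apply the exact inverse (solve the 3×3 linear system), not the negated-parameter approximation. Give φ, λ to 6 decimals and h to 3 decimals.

start: X=-4164087.5362, Y=2985011.1923, Z=3791757.4832 m
→ Helmert⁻¹: X=-4164153.3766, Y=2984873.2673, Z=3792013.2857
→ geod (Bowring, a=6378137.000): φ=36.69036900°, λ=144.36697200°, h=3544.7570 m

φ=36.690369°, λ=144.366972°, h=3544.757 m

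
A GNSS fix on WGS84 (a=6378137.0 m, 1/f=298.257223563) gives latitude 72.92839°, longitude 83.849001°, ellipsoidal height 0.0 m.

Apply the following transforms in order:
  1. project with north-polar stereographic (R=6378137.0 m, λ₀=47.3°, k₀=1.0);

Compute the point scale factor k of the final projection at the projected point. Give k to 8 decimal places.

start: φ=72.928390°, λ=83.849001°, h=0.000 m
→ into stereo (λ₀=47.3°): φ=72.92839000°, λ−λ₀=36.54900100°
scale k = 1.02252699

1.02252699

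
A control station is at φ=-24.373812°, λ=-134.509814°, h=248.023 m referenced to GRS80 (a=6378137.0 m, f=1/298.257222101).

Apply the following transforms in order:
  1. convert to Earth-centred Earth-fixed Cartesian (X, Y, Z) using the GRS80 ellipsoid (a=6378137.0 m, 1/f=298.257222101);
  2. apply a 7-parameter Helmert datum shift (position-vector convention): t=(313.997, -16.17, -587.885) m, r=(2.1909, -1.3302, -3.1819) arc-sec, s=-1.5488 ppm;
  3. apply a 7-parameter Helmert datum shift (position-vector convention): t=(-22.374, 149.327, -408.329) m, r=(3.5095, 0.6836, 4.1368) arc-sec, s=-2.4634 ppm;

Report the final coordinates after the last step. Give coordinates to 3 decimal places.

start: φ=-24.373812°, λ=-134.509814°, h=248.023 m
→ ECEF (a=6378137.000, f=1/298.257222101): X=-4075242.5232, Y=-4145576.3008, Z=-2616154.7948
→ Helmert 7p (PV): X=-4074969.2936, Y=-4145495.3962, Z=-2616808.9424
→ Helmert 7p (PV): X=-4074907.1610, Y=-4145373.0600, Z=-2617267.8535

X=-4074907.161 m, Y=-4145373.060 m, Z=-2617267.854 m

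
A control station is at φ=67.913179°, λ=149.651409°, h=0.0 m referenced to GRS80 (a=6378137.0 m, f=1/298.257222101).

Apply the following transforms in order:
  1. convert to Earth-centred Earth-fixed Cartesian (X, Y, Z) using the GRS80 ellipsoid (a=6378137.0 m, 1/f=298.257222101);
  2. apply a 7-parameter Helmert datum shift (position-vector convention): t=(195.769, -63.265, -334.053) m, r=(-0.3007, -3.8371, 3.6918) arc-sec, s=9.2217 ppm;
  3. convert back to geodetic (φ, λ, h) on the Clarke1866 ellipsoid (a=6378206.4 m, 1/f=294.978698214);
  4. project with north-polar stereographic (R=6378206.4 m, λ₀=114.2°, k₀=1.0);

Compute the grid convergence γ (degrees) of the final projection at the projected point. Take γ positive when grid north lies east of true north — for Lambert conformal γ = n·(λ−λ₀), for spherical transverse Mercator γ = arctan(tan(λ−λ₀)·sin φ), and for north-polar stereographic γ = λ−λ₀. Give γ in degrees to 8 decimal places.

start: φ=67.913179°, λ=149.651409°, h=0.000 m
→ ECEF (a=6378137.000, f=1/298.257222101): X=-2075585.6703, Y=1215236.8254, Z=5887458.6702
→ Helmert 7p (PV): X=-2075540.3168, Y=1215156.2001, Z=5887138.5260
→ geod (Bowring, a=6378206.400): φ=67.91425332°, λ=149.65252061°, h=-191.9042 m
→ into stereo (λ₀=114.2°): φ=67.91425332°, λ−λ₀=35.45252061°
convergence γ = 35.45252061°

35.45252061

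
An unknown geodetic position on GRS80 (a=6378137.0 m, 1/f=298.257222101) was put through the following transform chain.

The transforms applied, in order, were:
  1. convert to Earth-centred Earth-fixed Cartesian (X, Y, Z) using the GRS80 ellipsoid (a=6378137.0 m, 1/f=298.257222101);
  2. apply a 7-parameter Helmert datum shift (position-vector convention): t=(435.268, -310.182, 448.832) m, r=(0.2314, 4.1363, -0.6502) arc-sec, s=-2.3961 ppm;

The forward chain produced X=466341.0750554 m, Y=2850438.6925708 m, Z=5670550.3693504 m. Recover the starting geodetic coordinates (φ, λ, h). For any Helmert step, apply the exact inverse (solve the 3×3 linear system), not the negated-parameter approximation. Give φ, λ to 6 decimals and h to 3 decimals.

φ=63.159354°, λ=80.720479°, h=2355.075 m

start: X=466341.0751, Y=2850438.6926, Z=5670550.3694 m
→ Helmert⁻¹: X=465784.2322, Y=2850763.5346, Z=5670121.2659
→ geod (Bowring, a=6378137.000): φ=63.15935400°, λ=80.72047900°, h=2355.0750 m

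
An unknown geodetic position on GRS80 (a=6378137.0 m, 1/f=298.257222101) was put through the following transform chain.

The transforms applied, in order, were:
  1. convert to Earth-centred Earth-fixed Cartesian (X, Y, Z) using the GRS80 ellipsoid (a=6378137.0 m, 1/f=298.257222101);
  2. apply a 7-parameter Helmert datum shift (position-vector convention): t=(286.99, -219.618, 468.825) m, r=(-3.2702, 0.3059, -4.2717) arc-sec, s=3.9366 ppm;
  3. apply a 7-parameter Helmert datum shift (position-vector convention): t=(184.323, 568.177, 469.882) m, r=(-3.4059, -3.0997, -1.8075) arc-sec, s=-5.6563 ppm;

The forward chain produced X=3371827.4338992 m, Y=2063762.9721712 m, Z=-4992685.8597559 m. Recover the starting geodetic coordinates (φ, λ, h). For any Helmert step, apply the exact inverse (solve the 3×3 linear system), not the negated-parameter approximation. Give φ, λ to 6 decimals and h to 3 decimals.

φ=-51.823476°, λ=31.472617°, h=3720.539 m

start: X=3371827.4339, Y=2063762.9722, Z=-4992685.8598 m
→ Helmert⁻¹: X=3371569.0645, Y=2063318.4594, Z=-4993200.5818
→ Helmert⁻¹: X=3371233.4706, Y=2063678.9423, Z=-4993612.0308
→ geod (Bowring, a=6378137.000): φ=-51.82347600°, λ=31.47261700°, h=3720.5390 m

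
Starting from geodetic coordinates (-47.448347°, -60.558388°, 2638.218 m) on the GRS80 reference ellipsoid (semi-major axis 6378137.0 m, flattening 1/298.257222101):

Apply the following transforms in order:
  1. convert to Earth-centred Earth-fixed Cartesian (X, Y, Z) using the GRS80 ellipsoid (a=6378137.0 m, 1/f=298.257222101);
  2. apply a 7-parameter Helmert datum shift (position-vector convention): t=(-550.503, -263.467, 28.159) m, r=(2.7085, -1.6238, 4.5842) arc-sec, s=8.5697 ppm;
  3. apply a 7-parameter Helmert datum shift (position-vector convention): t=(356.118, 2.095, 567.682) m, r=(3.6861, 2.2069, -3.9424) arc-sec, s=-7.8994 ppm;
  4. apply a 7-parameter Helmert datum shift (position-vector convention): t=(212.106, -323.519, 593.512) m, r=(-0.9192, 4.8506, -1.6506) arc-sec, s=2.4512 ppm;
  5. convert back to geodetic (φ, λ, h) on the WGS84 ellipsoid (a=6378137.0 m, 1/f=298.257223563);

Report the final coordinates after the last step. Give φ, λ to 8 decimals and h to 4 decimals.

start: φ=-47.448347°, λ=-60.558388°, h=2638.218 m
→ ECEF (a=6378137.000, f=1/298.257222101): X=2124855.0500, Y=-3764614.7271, Z=-4677559.5593
→ Helmert 7p (PV): X=2124443.2490, Y=-3764801.8084, Z=-4677604.1920
→ Helmert 7p (PV): X=2124660.5810, Y=-3764726.9871, Z=-4677089.5689
→ Helmert 7p (PV): X=2124737.7799, Y=-3765097.5795, Z=-4676540.7086
→ geod (Bowring, a=6378137.000): φ=-47.43974834°, λ=-60.56288691°, h=2133.1249 m

φ=-47.43974834°, λ=-60.56288691°, h=2133.1249 m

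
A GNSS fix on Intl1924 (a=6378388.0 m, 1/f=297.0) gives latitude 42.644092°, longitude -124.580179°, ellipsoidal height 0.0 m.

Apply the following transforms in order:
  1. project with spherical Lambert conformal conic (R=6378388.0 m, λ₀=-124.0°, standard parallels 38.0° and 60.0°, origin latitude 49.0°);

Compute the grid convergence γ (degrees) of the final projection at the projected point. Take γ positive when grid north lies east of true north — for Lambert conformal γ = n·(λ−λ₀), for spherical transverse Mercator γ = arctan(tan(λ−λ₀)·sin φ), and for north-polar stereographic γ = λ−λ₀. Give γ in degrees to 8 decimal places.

-0.44063239

start: φ=42.644092°, λ=-124.580179°, h=0.000 m
→ into lcc (λ₀=-124.0°): φ=42.64409200°, λ−λ₀=-0.58017900°
convergence γ = -0.44063239°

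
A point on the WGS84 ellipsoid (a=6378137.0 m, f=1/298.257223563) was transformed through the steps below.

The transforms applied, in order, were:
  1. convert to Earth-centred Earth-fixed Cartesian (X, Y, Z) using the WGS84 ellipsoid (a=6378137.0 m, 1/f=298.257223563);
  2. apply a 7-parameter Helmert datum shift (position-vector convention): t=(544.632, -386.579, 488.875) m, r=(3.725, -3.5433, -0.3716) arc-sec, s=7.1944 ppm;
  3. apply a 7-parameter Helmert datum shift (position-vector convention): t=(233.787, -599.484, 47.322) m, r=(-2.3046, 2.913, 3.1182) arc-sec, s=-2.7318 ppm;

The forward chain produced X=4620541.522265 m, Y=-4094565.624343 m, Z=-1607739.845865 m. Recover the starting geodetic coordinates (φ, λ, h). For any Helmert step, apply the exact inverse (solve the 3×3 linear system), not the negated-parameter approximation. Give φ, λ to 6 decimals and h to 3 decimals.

φ=-14.698046°, λ=-41.545075°, h=1770.537 m

start: X=4620541.5223, Y=-4094565.6243, Z=-1607739.8459 m
→ Helmert⁻¹: X=4620281.1717, Y=-4094029.2075, Z=-1607772.0522
→ Helmert⁻¹: X=4619683.0514, Y=-4093633.8987, Z=-1608254.7874
→ geod (Bowring, a=6378137.000): φ=-14.69804600°, λ=-41.54507500°, h=1770.5370 m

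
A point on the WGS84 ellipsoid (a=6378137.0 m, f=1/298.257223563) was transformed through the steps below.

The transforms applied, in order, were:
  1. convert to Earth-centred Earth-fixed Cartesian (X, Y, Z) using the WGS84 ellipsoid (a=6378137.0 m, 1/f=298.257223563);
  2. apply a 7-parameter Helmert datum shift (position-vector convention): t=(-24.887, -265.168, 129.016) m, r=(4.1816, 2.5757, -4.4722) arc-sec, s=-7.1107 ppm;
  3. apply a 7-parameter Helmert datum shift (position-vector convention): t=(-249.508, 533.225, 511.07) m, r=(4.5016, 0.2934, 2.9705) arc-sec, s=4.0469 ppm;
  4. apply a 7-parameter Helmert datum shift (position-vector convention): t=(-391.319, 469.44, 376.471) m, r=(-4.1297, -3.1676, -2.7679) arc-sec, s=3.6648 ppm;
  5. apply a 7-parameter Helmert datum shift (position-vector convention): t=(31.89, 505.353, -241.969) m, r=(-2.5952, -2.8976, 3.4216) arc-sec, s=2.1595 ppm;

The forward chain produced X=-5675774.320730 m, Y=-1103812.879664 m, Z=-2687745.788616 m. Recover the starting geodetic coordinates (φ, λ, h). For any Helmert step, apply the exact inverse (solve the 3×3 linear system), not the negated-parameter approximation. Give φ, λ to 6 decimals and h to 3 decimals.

φ=-25.085003°, λ=-168.980916°, h=1908.468 m

start: X=-5675774.3207, Y=-1103812.8797, Z=-2687745.7886 m
→ Helmert⁻¹: X=-5675850.0235, Y=-1104187.8817, Z=-2687432.1746
→ Helmert⁻¹: X=-5675464.3567, Y=-1104675.6213, Z=-2687733.7546
→ Helmert⁻¹: X=-5675203.9741, Y=-1105181.3115, Z=-2688217.8983
→ Helmert⁻¹: X=-5675161.9101, Y=-1105101.5504, Z=-2688414.4945
→ geod (Bowring, a=6378137.000): φ=-25.08500300°, λ=-168.98091600°, h=1908.4680 m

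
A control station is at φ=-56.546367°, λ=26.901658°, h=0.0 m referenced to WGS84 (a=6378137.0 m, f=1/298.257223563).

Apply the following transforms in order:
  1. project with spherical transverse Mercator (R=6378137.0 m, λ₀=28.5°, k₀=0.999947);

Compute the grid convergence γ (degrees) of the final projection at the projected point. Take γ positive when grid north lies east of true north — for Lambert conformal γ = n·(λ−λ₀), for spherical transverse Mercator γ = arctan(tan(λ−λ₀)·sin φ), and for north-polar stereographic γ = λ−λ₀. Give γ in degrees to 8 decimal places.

start: φ=-56.546367°, λ=26.901658°, h=0.000 m
→ into tm (λ₀=28.5°): φ=-56.54636700°, λ−λ₀=-1.59834200°
convergence γ = 1.33365333°

1.33365333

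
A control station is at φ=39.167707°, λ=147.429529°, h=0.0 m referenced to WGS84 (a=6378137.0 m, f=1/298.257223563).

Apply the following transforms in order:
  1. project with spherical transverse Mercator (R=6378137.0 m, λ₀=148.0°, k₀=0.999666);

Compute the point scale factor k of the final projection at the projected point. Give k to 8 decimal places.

0.99969578

start: φ=39.167707°, λ=147.429529°, h=0.000 m
→ into tm (λ₀=148.0°): φ=39.16770700°, λ−λ₀=-0.57047100°
scale k = 0.99969578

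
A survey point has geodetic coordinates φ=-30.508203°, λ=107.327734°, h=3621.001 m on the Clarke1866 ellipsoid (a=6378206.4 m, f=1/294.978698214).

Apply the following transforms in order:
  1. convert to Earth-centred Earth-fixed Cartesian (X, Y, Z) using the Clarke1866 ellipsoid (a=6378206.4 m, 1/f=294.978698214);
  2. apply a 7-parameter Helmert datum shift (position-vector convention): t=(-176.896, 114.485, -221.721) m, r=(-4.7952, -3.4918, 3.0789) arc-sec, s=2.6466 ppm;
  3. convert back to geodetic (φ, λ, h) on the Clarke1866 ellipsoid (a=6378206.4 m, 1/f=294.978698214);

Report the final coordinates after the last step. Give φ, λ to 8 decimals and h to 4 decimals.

start: φ=-30.508203°, λ=107.327734°, h=3621.001 m
→ ECEF (a=6378206.400, f=1/294.978698214): X=-1639027.9473, Y=5253355.2571, Z=-3220701.4864
→ Helmert 7p (PV): X=-1639233.0753, Y=5253384.3056, Z=-3221081.6072
→ geod (Bowring, a=6378206.400): φ=-30.51074887°, λ=107.32968266°, h=3890.5104 m

φ=-30.51074887°, λ=107.32968266°, h=3890.5104 m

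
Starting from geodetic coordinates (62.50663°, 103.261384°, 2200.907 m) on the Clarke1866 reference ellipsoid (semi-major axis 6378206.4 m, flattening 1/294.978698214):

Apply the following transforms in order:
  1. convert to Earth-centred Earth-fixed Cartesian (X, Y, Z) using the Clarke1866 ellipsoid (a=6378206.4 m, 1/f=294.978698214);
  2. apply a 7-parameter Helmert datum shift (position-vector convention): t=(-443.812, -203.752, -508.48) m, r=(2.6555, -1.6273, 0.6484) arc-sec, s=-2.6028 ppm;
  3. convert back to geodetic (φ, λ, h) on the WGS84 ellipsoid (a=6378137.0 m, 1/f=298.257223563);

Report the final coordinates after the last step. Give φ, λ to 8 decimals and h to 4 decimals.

φ=62.50415302°, λ=103.27201453°, h=1571.2798 m

start: φ=62.506630°, λ=103.261384°, h=2200.907 m
→ ECEF (a=6378206.400, f=1/294.978698214): X=-677482.9166, Y=2874606.8795, Z=5636560.4247
→ Helmert 7p (PV): X=-677978.4704, Y=2874320.9496, Z=5636068.9372
→ geod (Bowring, a=6378137.000): φ=62.50415302°, λ=103.27201453°, h=1571.2798 m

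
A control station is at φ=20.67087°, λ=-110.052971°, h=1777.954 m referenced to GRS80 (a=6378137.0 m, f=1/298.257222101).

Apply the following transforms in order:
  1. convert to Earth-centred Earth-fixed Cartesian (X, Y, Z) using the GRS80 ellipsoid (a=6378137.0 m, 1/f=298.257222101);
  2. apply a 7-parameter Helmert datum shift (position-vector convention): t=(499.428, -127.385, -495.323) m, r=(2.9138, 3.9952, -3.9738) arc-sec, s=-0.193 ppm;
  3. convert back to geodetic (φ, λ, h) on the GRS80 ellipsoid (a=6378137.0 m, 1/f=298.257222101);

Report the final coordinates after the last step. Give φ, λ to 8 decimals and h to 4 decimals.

φ=20.66646778°, λ=-110.04865973°, h=1553.5507 m

start: φ=20.670870°, λ=-110.052971°, h=1777.954 m
→ ECEF (a=6378137.000, f=1/298.257222101): X=-2047625.2706, Y=-5609662.0578, Z=2237966.0234
→ Helmert 7p (PV): X=-2047190.1728, Y=-5609780.5262, Z=2237430.6846
→ geod (Bowring, a=6378137.000): φ=20.66646778°, λ=-110.04865973°, h=1553.5507 m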